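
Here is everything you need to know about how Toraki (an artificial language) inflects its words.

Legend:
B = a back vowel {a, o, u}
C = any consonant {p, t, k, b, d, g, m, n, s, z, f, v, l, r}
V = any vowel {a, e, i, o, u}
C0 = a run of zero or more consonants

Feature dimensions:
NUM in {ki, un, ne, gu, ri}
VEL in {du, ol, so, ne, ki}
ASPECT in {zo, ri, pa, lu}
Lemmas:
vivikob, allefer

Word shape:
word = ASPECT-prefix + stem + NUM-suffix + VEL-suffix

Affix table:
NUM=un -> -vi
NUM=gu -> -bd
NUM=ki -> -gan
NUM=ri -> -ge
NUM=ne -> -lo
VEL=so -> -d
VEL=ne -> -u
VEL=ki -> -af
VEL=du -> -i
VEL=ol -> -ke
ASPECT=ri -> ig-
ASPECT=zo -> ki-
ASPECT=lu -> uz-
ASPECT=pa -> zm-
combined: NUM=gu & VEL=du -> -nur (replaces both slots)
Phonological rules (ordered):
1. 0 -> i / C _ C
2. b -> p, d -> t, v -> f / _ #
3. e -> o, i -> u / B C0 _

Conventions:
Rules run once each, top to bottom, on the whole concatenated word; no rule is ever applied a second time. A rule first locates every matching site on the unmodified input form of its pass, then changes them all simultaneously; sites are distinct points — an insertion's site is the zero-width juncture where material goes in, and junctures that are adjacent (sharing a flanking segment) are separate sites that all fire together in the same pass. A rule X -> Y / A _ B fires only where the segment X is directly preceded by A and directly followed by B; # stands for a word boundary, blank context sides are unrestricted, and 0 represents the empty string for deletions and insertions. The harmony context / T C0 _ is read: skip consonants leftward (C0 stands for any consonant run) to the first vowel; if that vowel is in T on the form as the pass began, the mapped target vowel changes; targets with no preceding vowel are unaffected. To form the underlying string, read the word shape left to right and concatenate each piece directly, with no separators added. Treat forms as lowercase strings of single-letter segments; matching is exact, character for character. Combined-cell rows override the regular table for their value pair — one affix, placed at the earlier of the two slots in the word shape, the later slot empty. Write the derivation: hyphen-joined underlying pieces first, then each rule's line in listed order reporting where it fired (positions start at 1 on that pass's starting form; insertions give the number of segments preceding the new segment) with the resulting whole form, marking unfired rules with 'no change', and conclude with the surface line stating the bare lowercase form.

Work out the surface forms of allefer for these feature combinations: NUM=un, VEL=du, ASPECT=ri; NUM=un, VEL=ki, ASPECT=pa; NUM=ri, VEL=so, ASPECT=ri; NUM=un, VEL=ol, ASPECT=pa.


cell NUM=un, VEL=du, ASPECT=ri:
underlying: ig-allefer-vi-i
1. 0 -> i / C _ C: inserts after position(s) 4, 9: igalileferivii
2. b -> p, d -> t, v -> f / _ #: no change
3. e -> o, i -> u / B C0 _: fires at position(s) 5: igaluleferivii
surface: igaluleferivii

cell NUM=un, VEL=ki, ASPECT=pa:
underlying: zm-allefer-vi-af
1. 0 -> i / C _ C: inserts after position(s) 1, 4, 9: zimalileferiviaf
2. b -> p, d -> t, v -> f / _ #: no change
3. e -> o, i -> u / B C0 _: fires at position(s) 6: zimaluleferiviaf
surface: zimaluleferiviaf

cell NUM=ri, VEL=so, ASPECT=ri:
underlying: ig-allefer-ge-d
1. 0 -> i / C _ C: inserts after position(s) 4, 9: igalileferiged
2. b -> p, d -> t, v -> f / _ #: fires at position(s) 14: igalileferiget
3. e -> o, i -> u / B C0 _: fires at position(s) 5: igaluleferiget
surface: igaluleferiget

cell NUM=un, VEL=ol, ASPECT=pa:
underlying: zm-allefer-vi-ke
1. 0 -> i / C _ C: inserts after position(s) 1, 4, 9: zimalileferivike
2. b -> p, d -> t, v -> f / _ #: no change
3. e -> o, i -> u / B C0 _: fires at position(s) 6: zimaluleferivike
surface: zimaluleferivike


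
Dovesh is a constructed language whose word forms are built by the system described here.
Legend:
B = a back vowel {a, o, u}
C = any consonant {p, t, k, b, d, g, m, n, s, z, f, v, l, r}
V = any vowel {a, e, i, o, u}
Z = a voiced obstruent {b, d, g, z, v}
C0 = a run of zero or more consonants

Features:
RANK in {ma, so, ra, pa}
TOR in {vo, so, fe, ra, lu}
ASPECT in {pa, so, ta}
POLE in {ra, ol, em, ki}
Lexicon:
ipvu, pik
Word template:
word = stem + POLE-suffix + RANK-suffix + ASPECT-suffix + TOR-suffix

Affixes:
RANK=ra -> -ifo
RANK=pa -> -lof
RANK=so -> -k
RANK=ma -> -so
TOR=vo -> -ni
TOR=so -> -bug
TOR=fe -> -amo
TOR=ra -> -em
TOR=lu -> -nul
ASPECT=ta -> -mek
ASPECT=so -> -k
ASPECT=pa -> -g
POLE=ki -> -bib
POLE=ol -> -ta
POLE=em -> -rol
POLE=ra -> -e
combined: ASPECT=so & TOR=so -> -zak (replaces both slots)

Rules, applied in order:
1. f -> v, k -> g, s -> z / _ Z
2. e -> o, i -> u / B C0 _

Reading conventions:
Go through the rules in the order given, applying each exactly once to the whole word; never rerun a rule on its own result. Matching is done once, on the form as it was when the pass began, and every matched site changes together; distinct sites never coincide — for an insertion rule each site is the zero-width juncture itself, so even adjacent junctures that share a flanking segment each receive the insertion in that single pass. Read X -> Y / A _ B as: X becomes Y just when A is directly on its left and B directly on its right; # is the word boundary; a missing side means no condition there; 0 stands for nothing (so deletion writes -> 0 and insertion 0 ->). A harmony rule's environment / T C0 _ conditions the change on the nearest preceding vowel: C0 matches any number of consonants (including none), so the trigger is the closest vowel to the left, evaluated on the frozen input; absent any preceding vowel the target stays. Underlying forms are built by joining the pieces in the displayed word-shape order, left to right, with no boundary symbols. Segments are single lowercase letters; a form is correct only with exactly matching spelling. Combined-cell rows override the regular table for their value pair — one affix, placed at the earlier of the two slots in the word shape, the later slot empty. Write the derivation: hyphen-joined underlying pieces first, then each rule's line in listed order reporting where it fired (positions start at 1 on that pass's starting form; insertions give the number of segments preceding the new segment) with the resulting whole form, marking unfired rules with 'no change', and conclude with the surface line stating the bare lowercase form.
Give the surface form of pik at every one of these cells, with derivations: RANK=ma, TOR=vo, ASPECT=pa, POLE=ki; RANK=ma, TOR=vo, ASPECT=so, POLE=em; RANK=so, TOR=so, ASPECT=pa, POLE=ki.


cell RANK=ma, TOR=vo, ASPECT=pa, POLE=ki:
underlying: pik-bib-so-g-ni
1. f -> v, k -> g, s -> z / _ Z: fires at position(s) 3: pigbibsogni
2. e -> o, i -> u / B C0 _: fires at position(s) 11: pigbibsognu
surface: pigbibsognu

cell RANK=ma, TOR=vo, ASPECT=so, POLE=em:
underlying: pik-rol-so-k-ni
1. f -> v, k -> g, s -> z / _ Z: no change
2. e -> o, i -> u / B C0 _: fires at position(s) 11: pikrolsoknu
surface: pikrolsoknu

cell RANK=so, TOR=so, ASPECT=pa, POLE=ki:
underlying: pik-bib-k-g-bug
1. f -> v, k -> g, s -> z / _ Z: fires at position(s) 3, 7: pigbibggbug
2. e -> o, i -> u / B C0 _: no change
surface: pigbibggbug


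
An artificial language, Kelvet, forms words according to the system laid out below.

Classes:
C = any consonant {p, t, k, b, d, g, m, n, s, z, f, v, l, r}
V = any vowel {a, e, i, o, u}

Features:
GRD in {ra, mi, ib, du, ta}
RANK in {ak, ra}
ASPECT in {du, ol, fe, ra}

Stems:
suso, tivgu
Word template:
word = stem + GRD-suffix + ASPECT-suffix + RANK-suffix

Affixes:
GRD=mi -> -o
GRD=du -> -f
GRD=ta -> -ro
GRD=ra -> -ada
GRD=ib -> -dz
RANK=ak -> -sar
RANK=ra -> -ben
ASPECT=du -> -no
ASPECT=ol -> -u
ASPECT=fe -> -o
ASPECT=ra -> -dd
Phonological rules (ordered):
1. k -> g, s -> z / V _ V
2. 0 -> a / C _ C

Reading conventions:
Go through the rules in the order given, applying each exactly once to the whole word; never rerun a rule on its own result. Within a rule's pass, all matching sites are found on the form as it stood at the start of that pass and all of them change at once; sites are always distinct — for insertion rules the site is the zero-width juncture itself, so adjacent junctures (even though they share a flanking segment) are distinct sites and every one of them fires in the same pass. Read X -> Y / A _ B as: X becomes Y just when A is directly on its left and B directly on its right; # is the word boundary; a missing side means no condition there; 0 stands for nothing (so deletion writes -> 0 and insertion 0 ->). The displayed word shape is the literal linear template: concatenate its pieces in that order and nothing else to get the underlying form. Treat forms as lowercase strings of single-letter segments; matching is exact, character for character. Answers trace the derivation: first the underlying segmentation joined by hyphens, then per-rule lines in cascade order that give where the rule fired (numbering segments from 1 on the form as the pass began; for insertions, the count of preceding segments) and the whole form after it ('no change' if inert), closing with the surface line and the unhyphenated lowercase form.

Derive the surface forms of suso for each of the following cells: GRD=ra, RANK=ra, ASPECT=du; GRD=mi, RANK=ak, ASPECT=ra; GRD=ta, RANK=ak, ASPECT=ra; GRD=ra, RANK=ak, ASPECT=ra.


cell GRD=ra, RANK=ra, ASPECT=du:
underlying: suso-ada-no-ben
1. k -> g, s -> z / V _ V: fires at position(s) 3: suzoadanoben
2. 0 -> a / C _ C: no change
surface: suzoadanoben

cell GRD=mi, RANK=ak, ASPECT=ra:
underlying: suso-o-dd-sar
1. k -> g, s -> z / V _ V: fires at position(s) 3: suzooddsar
2. 0 -> a / C _ C: inserts after position(s) 6, 7: suzoodadasar
surface: suzoodadasar

cell GRD=ta, RANK=ak, ASPECT=ra:
underlying: suso-ro-dd-sar
1. k -> g, s -> z / V _ V: fires at position(s) 3: suzoroddsar
2. 0 -> a / C _ C: inserts after position(s) 7, 8: suzorodadasar
surface: suzorodadasar

cell GRD=ra, RANK=ak, ASPECT=ra:
underlying: suso-ada-dd-sar
1. k -> g, s -> z / V _ V: fires at position(s) 3: suzoadaddsar
2. 0 -> a / C _ C: inserts after position(s) 8, 9: suzoadadadasar
surface: suzoadadadasar


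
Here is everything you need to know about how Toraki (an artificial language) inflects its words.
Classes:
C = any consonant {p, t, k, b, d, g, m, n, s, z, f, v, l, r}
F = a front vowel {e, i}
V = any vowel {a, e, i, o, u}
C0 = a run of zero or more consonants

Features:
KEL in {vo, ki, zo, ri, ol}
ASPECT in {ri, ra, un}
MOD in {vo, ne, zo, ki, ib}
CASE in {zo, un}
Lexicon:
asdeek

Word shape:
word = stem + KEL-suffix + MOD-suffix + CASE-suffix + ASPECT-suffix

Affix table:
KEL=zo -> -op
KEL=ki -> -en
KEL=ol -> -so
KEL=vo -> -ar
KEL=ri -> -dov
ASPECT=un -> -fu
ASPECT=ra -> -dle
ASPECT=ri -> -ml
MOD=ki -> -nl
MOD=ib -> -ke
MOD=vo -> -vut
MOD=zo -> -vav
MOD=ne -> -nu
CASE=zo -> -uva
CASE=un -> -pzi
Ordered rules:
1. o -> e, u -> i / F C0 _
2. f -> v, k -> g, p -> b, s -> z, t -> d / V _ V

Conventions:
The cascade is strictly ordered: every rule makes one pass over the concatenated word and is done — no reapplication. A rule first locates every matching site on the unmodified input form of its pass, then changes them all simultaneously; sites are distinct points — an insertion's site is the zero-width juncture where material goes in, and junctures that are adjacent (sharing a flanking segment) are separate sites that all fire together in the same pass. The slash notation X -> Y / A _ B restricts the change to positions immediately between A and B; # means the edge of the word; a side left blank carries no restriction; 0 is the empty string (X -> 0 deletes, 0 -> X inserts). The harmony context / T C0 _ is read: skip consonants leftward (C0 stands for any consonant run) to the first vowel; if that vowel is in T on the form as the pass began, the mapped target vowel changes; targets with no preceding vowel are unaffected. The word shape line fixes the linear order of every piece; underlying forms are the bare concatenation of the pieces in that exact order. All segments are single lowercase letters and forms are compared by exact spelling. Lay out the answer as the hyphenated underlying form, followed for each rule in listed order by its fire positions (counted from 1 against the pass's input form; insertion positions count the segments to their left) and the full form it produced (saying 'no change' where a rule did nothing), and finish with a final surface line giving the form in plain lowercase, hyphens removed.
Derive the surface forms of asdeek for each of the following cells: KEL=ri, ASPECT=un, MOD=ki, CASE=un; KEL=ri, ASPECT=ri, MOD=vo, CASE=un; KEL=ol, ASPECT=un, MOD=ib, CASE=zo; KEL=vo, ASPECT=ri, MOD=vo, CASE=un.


cell KEL=ri, ASPECT=un, MOD=ki, CASE=un:
underlying: asdeek-dov-nl-pzi-fu
1. o -> e, u -> i / F C0 _: fires at position(s) 8, 16: asdeekdevnlpzifi
2. f -> v, k -> g, p -> b, s -> z, t -> d / V _ V: fires at position(s) 15: asdeekdevnlpzivi
surface: asdeekdevnlpzivi

cell KEL=ri, ASPECT=ri, MOD=vo, CASE=un:
underlying: asdeek-dov-vut-pzi-ml
1. o -> e, u -> i / F C0 _: fires at position(s) 8: asdeekdevvutpziml
2. f -> v, k -> g, p -> b, s -> z, t -> d / V _ V: no change
surface: asdeekdevvutpziml

cell KEL=ol, ASPECT=un, MOD=ib, CASE=zo:
underlying: asdeek-so-ke-uva-fu
1. o -> e, u -> i / F C0 _: fires at position(s) 8, 11: asdeeksekeivafu
2. f -> v, k -> g, p -> b, s -> z, t -> d / V _ V: fires at position(s) 9, 14: asdeeksegeivavu
surface: asdeeksegeivavu

cell KEL=vo, ASPECT=ri, MOD=vo, CASE=un:
underlying: asdeek-ar-vut-pzi-ml
1. o -> e, u -> i / F C0 _: no change
2. f -> v, k -> g, p -> b, s -> z, t -> d / V _ V: fires at position(s) 6: asdeegarvutpziml
surface: asdeegarvutpziml


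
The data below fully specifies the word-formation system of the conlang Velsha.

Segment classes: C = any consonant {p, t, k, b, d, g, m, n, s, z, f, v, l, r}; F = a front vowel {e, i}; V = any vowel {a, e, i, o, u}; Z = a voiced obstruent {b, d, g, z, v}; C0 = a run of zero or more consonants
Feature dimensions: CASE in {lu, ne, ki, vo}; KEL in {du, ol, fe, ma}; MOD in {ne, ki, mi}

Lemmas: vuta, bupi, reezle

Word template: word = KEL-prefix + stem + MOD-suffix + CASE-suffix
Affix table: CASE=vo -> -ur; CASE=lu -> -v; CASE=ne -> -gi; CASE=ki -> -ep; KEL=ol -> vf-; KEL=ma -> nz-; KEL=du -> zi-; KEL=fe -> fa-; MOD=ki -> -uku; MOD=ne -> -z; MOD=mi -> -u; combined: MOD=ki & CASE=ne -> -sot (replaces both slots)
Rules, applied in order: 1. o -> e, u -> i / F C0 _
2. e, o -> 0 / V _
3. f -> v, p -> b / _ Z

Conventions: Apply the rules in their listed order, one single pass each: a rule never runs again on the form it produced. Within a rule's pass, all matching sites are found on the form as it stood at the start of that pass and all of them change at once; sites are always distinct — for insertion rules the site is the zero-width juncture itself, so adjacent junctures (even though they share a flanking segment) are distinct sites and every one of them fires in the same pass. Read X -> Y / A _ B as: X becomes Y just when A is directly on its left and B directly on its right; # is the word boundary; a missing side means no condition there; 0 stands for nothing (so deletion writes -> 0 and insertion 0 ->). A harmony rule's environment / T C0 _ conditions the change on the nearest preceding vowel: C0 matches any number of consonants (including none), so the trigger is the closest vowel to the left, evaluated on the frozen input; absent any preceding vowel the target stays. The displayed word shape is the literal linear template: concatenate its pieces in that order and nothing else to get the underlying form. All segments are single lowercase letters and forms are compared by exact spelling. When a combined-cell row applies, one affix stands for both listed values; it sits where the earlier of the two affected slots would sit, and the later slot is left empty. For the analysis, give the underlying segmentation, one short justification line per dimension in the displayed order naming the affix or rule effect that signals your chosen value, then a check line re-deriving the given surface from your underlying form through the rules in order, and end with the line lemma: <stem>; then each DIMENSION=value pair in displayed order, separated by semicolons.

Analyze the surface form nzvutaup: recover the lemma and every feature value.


underlying: nz-vuta-u-ep
CASE=ki - signalled by the affix -ep
KEL=ma - signalled by the affix nz-
MOD=mi - signalled by the affix -u
check: nzvutauep -> nzvutauep -> nzvutaup -> nzvutaup
lemma: vuta; CASE=ki; KEL=ma; MOD=mi


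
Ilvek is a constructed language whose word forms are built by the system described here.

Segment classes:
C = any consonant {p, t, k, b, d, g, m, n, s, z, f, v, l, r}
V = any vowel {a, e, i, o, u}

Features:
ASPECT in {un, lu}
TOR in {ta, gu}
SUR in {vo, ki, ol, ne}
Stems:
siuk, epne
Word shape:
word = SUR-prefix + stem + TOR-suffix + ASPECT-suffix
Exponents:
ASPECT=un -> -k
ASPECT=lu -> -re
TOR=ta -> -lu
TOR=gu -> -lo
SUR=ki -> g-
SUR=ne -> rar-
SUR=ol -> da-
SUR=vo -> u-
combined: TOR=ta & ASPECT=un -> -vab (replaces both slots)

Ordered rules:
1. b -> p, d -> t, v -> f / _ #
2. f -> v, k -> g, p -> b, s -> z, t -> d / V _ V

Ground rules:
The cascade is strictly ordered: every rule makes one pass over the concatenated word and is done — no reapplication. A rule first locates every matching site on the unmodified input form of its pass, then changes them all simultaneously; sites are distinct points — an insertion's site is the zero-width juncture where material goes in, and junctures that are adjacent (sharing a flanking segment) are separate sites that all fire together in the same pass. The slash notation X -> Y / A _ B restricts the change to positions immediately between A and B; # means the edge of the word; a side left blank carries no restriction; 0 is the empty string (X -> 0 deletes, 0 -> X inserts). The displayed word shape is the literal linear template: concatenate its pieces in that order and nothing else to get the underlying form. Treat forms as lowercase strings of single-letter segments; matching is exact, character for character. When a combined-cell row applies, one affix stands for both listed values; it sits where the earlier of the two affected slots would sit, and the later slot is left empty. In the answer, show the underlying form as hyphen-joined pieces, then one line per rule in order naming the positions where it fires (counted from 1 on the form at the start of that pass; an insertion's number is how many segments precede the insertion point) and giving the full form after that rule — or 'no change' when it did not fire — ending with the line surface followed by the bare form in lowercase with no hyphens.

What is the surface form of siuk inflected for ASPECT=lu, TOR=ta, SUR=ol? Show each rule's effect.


underlying: da-siuk-lu-re
1. b -> p, d -> t, v -> f / _ #: no change
2. f -> v, k -> g, p -> b, s -> z, t -> d / V _ V: fires at position(s) 3: daziuklure
surface: daziuklure


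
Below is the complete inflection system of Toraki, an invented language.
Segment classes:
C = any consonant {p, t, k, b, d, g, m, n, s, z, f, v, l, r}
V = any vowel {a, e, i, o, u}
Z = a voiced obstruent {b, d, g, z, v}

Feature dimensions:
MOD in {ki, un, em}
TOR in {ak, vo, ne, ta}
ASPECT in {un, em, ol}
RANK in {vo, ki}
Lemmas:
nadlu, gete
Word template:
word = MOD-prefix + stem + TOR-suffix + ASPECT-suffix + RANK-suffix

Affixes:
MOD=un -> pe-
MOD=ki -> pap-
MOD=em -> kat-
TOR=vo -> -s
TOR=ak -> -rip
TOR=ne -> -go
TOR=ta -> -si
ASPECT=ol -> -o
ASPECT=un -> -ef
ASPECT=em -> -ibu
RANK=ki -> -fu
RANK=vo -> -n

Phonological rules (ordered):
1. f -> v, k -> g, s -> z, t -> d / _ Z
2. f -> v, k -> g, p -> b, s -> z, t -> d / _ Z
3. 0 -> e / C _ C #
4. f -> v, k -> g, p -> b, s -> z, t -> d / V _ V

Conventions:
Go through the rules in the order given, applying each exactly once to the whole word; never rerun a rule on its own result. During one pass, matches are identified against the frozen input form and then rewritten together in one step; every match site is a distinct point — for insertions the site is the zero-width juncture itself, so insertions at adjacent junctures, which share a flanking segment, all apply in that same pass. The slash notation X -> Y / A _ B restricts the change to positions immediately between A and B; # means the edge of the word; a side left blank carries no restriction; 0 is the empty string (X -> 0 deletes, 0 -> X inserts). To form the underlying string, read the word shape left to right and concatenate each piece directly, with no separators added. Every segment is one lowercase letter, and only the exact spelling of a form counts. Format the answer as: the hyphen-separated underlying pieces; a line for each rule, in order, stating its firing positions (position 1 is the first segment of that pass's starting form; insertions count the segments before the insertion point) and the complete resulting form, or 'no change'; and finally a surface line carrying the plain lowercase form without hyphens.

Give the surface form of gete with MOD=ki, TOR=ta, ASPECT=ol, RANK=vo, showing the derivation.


underlying: pap-gete-si-o-n
1. f -> v, k -> g, s -> z, t -> d / _ Z: no change
2. f -> v, k -> g, p -> b, s -> z, t -> d / _ Z: fires at position(s) 3: pabgetesion
3. 0 -> e / C _ C #: no change
4. f -> v, k -> g, p -> b, s -> z, t -> d / V _ V: fires at position(s) 6, 8: pabgedezion
surface: pabgedezion


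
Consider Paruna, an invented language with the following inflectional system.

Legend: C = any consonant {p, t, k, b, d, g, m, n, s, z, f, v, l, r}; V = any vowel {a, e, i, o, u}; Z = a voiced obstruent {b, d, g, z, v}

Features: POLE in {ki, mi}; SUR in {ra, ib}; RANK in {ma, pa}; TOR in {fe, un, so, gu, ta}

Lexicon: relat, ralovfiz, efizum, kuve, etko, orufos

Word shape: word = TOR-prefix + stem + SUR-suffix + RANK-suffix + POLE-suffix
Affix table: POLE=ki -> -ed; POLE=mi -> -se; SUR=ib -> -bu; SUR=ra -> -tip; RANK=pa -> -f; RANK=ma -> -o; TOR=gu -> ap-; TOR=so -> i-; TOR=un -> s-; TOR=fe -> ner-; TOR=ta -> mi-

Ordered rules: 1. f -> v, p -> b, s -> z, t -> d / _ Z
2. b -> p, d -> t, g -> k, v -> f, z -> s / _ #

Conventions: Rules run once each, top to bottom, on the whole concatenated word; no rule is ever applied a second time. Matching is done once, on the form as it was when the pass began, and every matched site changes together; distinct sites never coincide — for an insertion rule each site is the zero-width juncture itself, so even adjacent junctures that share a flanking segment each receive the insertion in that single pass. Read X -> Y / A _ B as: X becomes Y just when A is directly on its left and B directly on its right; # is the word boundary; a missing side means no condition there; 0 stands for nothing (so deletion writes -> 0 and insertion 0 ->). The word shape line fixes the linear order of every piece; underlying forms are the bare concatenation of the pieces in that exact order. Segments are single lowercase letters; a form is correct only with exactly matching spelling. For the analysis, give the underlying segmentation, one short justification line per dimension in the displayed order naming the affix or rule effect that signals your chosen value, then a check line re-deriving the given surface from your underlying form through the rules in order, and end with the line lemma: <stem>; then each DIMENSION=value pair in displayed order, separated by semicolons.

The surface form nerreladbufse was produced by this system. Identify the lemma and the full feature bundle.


underlying: ner-relat-bu-f-se
POLE=mi - signalled by the affix -se
SUR=ib - signalled by the affix -bu
RANK=pa - signalled by the affix -f
TOR=fe - signalled by the affix ner-
check: nerrelatbufse -> nerreladbufse -> nerreladbufse
lemma: relat; POLE=mi; SUR=ib; RANK=pa; TOR=fe


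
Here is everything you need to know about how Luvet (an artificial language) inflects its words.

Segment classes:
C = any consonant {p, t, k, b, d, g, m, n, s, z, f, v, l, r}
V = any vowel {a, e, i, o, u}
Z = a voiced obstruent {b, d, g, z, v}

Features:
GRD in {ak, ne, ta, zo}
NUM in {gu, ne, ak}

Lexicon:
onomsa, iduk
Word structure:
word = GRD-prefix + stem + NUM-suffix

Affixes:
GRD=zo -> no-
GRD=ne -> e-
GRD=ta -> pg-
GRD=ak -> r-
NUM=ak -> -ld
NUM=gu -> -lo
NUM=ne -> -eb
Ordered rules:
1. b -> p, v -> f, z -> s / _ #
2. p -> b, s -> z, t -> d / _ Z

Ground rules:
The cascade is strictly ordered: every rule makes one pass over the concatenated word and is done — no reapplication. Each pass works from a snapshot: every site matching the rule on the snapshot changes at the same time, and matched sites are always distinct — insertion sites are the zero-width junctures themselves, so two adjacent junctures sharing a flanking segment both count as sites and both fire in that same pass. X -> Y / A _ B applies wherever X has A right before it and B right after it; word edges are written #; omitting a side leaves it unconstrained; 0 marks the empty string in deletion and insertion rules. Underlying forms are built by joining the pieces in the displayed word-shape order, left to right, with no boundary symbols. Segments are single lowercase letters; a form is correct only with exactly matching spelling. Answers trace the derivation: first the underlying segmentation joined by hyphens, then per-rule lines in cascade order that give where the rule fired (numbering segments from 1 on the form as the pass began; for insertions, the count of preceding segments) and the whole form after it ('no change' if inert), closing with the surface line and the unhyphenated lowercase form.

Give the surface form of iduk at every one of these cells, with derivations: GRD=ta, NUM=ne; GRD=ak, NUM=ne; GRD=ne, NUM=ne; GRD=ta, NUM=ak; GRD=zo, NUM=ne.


cell GRD=ta, NUM=ne:
underlying: pg-iduk-eb
1. b -> p, v -> f, z -> s / _ #: fires at position(s) 8: pgidukep
2. p -> b, s -> z, t -> d / _ Z: fires at position(s) 1: bgidukep
surface: bgidukep

cell GRD=ak, NUM=ne:
underlying: r-iduk-eb
1. b -> p, v -> f, z -> s / _ #: fires at position(s) 7: ridukep
2. p -> b, s -> z, t -> d / _ Z: no change
surface: ridukep

cell GRD=ne, NUM=ne:
underlying: e-iduk-eb
1. b -> p, v -> f, z -> s / _ #: fires at position(s) 7: eidukep
2. p -> b, s -> z, t -> d / _ Z: no change
surface: eidukep

cell GRD=ta, NUM=ak:
underlying: pg-iduk-ld
1. b -> p, v -> f, z -> s / _ #: no change
2. p -> b, s -> z, t -> d / _ Z: fires at position(s) 1: bgidukld
surface: bgidukld

cell GRD=zo, NUM=ne:
underlying: no-iduk-eb
1. b -> p, v -> f, z -> s / _ #: fires at position(s) 8: noidukep
2. p -> b, s -> z, t -> d / _ Z: no change
surface: noidukep


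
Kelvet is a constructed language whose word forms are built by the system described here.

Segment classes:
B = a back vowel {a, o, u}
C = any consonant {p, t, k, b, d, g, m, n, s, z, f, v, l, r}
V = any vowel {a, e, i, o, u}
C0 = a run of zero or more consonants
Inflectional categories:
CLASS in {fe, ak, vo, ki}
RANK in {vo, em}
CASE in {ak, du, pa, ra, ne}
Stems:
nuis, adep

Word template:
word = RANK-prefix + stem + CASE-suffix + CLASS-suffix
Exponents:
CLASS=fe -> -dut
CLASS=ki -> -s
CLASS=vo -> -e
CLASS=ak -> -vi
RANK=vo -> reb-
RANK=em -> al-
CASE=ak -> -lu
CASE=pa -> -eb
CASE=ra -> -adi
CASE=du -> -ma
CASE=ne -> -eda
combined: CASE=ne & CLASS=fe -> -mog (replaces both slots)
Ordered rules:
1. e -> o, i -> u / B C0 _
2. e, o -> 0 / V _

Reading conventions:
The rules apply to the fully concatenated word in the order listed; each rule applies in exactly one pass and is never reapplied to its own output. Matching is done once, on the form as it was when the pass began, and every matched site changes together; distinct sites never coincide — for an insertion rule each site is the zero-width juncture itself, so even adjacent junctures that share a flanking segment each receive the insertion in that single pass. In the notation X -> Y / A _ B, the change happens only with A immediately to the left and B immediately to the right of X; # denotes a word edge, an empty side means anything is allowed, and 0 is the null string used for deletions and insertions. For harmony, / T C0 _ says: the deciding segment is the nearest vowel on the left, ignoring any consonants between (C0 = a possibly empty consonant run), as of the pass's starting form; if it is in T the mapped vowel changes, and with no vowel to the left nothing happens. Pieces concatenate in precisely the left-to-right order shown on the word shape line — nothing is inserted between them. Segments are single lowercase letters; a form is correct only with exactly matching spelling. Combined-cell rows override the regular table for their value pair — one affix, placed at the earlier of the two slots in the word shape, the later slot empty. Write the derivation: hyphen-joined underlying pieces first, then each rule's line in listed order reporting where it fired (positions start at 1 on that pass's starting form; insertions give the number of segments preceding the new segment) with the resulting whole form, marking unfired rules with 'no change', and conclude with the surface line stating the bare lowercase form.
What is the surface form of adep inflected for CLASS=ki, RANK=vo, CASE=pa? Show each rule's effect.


underlying: reb-adep-eb-s
1. e -> o, i -> u / B C0 _: fires at position(s) 6: rebadopebs
2. e, o -> 0 / V _: no change
surface: rebadopebs


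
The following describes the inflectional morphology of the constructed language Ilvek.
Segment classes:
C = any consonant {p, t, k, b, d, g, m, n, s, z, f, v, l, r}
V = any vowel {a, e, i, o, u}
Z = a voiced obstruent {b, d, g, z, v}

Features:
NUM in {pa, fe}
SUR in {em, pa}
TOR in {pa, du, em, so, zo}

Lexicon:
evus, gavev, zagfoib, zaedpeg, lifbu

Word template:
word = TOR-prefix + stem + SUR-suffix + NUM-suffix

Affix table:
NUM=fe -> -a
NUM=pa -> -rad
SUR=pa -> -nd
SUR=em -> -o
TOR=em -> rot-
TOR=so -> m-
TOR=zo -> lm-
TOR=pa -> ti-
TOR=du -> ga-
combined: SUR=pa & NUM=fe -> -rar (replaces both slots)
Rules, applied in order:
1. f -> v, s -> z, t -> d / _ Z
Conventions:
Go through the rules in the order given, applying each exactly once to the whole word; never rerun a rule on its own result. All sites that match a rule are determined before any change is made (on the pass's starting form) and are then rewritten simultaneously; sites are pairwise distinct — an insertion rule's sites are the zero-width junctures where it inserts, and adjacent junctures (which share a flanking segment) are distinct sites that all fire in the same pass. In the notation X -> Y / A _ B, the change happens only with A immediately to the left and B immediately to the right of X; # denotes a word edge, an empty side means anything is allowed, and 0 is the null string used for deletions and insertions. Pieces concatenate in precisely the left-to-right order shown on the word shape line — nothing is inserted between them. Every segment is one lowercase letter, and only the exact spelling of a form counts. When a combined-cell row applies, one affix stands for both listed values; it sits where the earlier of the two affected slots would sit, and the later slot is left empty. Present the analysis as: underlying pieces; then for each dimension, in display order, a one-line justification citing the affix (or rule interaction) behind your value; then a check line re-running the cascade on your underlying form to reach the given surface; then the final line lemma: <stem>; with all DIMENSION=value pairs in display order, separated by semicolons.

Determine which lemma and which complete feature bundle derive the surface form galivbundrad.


underlying: ga-lifbu-nd-rad
NUM=pa - signalled by the affix -rad
SUR=pa - signalled by the affix -nd
TOR=du - signalled by the affix ga-
check: galifbundrad -> galivbundrad
lemma: lifbu; NUM=pa; SUR=pa; TOR=du


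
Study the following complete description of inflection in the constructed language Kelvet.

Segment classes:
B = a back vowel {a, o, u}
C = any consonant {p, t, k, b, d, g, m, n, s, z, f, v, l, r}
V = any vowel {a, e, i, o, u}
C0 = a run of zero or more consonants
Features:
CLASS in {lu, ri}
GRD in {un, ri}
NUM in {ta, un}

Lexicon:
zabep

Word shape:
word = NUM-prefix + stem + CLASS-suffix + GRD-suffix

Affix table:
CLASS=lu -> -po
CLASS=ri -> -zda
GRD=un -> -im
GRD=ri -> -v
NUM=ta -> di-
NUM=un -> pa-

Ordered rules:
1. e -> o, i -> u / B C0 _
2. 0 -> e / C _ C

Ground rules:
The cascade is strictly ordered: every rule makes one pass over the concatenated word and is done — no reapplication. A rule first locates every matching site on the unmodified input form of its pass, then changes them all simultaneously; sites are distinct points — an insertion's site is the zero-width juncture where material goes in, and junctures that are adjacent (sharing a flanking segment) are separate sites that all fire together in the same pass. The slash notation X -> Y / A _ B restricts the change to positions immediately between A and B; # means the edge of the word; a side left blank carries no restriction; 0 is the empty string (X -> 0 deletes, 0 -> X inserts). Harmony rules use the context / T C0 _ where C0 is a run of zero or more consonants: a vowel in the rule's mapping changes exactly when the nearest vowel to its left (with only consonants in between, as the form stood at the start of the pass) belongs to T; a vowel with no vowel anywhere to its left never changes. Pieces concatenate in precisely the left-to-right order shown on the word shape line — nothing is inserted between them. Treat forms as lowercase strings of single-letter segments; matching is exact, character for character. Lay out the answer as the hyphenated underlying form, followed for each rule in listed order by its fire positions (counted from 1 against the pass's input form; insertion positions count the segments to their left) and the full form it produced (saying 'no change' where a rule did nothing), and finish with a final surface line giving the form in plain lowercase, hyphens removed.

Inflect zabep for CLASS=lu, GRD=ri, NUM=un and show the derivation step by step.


underlying: pa-zabep-po-v
1. e -> o, i -> u / B C0 _: fires at position(s) 6: pazaboppov
2. 0 -> e / C _ C: inserts after position(s) 7: pazabopepov
surface: pazabopepov


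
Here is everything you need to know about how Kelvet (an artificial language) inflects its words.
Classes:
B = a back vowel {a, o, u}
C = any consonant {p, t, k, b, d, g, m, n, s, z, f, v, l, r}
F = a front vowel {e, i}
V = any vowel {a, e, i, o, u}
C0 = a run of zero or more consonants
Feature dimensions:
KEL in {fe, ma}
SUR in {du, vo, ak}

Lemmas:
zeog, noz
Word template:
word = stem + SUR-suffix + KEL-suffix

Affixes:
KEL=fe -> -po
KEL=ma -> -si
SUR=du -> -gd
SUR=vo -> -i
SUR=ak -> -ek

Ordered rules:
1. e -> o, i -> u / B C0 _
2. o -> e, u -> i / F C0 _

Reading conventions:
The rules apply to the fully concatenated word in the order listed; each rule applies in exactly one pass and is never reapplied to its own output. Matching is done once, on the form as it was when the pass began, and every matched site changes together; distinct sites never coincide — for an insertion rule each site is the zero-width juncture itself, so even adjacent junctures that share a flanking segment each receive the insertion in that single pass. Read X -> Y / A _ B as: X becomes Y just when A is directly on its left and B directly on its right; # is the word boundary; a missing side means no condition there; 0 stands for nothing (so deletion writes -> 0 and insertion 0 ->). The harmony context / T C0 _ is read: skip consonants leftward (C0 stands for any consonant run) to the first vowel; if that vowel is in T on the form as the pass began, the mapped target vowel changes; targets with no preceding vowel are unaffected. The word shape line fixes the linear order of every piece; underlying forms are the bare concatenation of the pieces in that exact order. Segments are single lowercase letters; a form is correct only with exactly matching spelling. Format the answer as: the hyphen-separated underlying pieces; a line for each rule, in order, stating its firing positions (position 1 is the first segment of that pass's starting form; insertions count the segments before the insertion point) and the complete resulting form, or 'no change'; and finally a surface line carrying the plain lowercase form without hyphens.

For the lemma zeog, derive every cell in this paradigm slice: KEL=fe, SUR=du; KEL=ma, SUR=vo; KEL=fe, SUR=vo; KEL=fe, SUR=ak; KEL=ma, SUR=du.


cell KEL=fe, SUR=du:
underlying: zeog-gd-po
1. e -> o, i -> u / B C0 _: no change
2. o -> e, u -> i / F C0 _: fires at position(s) 3: zeeggdpo
surface: zeeggdpo

cell KEL=ma, SUR=vo:
underlying: zeog-i-si
1. e -> o, i -> u / B C0 _: fires at position(s) 5: zeogusi
2. o -> e, u -> i / F C0 _: fires at position(s) 3: zeegusi
surface: zeegusi

cell KEL=fe, SUR=vo:
underlying: zeog-i-po
1. e -> o, i -> u / B C0 _: fires at position(s) 5: zeogupo
2. o -> e, u -> i / F C0 _: fires at position(s) 3: zeegupo
surface: zeegupo

cell KEL=fe, SUR=ak:
underlying: zeog-ek-po
1. e -> o, i -> u / B C0 _: fires at position(s) 5: zeogokpo
2. o -> e, u -> i / F C0 _: fires at position(s) 3: zeegokpo
surface: zeegokpo

cell KEL=ma, SUR=du:
underlying: zeog-gd-si
1. e -> o, i -> u / B C0 _: fires at position(s) 8: zeoggdsu
2. o -> e, u -> i / F C0 _: fires at position(s) 3: zeeggdsu
surface: zeeggdsu


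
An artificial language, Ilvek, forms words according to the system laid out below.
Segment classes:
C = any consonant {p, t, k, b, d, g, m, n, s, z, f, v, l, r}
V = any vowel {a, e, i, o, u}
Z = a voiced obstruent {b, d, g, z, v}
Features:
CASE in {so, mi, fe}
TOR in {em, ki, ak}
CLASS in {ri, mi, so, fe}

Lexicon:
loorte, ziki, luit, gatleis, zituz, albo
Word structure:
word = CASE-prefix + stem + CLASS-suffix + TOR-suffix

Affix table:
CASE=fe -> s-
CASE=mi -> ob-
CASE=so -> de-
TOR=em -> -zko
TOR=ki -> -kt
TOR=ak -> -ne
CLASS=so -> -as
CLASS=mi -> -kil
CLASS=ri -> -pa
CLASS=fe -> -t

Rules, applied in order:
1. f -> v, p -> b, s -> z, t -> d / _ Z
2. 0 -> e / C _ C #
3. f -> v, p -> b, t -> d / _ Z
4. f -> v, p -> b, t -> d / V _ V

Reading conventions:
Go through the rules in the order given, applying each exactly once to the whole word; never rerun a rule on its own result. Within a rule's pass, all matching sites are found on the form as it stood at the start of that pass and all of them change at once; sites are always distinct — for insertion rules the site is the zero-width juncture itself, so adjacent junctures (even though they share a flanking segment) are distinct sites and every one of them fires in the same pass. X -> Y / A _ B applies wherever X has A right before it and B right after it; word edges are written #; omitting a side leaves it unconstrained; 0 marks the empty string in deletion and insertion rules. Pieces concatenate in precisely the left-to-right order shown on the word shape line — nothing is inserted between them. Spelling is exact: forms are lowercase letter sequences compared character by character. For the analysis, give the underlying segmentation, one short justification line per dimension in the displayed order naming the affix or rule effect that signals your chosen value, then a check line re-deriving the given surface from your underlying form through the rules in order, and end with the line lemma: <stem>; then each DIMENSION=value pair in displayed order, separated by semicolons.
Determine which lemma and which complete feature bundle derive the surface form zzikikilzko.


underlying: s-ziki-kil-zko
CASE=fe - signalled by the affix s-
TOR=em - signalled by the affix -zko
CLASS=mi - signalled by the affix -kil
check: szikikilzko -> zzikikilzko -> zzikikilzko -> zzikikilzko -> zzikikilzko
lemma: ziki; CASE=fe; TOR=em; CLASS=mi


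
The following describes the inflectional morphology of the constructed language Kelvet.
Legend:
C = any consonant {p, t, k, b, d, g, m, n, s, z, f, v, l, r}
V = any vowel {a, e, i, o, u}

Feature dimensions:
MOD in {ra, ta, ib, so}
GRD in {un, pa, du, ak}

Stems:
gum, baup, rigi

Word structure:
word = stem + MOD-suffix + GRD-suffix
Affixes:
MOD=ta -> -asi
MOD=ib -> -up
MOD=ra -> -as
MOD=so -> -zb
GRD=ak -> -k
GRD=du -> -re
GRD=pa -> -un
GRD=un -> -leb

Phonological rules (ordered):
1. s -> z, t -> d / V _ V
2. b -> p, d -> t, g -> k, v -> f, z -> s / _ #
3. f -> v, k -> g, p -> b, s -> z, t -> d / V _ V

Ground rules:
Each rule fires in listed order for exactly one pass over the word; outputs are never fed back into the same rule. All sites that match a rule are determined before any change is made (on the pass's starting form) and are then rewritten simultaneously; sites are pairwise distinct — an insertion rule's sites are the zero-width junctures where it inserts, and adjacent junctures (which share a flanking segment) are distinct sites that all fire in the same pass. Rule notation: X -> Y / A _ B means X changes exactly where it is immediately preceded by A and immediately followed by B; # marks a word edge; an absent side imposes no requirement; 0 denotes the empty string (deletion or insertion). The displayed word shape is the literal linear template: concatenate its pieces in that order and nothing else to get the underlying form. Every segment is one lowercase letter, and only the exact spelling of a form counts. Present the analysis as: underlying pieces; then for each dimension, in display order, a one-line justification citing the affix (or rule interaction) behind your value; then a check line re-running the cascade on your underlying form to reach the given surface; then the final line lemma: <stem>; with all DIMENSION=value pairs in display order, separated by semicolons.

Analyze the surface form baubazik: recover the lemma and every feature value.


underlying: baup-asi-k
MOD=ta - signalled by the affix -asi
GRD=ak - signalled by the affix -k
check: baupasik -> baupazik -> baupazik -> baubazik
lemma: baup; MOD=ta; GRD=ak
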